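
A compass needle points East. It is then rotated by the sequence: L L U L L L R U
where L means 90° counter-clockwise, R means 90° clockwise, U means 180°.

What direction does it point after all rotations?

Start: East
  L (left (90° counter-clockwise)) -> North
  L (left (90° counter-clockwise)) -> West
  U (U-turn (180°)) -> East
  L (left (90° counter-clockwise)) -> North
  L (left (90° counter-clockwise)) -> West
  L (left (90° counter-clockwise)) -> South
  R (right (90° clockwise)) -> West
  U (U-turn (180°)) -> East
Final: East

Answer: Final heading: East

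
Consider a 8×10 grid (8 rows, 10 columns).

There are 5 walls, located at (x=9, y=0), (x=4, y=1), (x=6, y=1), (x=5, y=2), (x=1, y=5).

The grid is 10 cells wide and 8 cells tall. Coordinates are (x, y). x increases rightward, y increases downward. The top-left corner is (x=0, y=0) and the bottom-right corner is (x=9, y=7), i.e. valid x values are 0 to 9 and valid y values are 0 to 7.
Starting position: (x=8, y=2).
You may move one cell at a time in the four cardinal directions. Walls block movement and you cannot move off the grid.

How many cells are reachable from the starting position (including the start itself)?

BFS flood-fill from (x=8, y=2):
  Distance 0: (x=8, y=2)
  Distance 1: (x=8, y=1), (x=7, y=2), (x=9, y=2), (x=8, y=3)
  Distance 2: (x=8, y=0), (x=7, y=1), (x=9, y=1), (x=6, y=2), (x=7, y=3), (x=9, y=3), (x=8, y=4)
  Distance 3: (x=7, y=0), (x=6, y=3), (x=7, y=4), (x=9, y=4), (x=8, y=5)
  Distance 4: (x=6, y=0), (x=5, y=3), (x=6, y=4), (x=7, y=5), (x=9, y=5), (x=8, y=6)
  Distance 5: (x=5, y=0), (x=4, y=3), (x=5, y=4), (x=6, y=5), (x=7, y=6), (x=9, y=6), (x=8, y=7)
  Distance 6: (x=4, y=0), (x=5, y=1), (x=4, y=2), (x=3, y=3), (x=4, y=4), (x=5, y=5), (x=6, y=6), (x=7, y=7), (x=9, y=7)
  Distance 7: (x=3, y=0), (x=3, y=2), (x=2, y=3), (x=3, y=4), (x=4, y=5), (x=5, y=6), (x=6, y=7)
  Distance 8: (x=2, y=0), (x=3, y=1), (x=2, y=2), (x=1, y=3), (x=2, y=4), (x=3, y=5), (x=4, y=6), (x=5, y=7)
  Distance 9: (x=1, y=0), (x=2, y=1), (x=1, y=2), (x=0, y=3), (x=1, y=4), (x=2, y=5), (x=3, y=6), (x=4, y=7)
  Distance 10: (x=0, y=0), (x=1, y=1), (x=0, y=2), (x=0, y=4), (x=2, y=6), (x=3, y=7)
  Distance 11: (x=0, y=1), (x=0, y=5), (x=1, y=6), (x=2, y=7)
  Distance 12: (x=0, y=6), (x=1, y=7)
  Distance 13: (x=0, y=7)
Total reachable: 75 (grid has 75 open cells total)

Answer: Reachable cells: 75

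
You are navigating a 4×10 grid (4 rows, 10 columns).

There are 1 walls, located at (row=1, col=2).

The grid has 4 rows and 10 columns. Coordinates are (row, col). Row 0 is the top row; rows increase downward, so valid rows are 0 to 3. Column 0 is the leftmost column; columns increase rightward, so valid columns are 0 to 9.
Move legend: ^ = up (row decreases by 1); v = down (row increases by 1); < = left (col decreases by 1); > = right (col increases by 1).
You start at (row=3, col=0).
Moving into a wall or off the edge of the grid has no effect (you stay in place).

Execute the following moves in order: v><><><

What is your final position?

Answer: Final position: (row=3, col=0)

Derivation:
Start: (row=3, col=0)
  v (down): blocked, stay at (row=3, col=0)
  > (right): (row=3, col=0) -> (row=3, col=1)
  < (left): (row=3, col=1) -> (row=3, col=0)
  > (right): (row=3, col=0) -> (row=3, col=1)
  < (left): (row=3, col=1) -> (row=3, col=0)
  > (right): (row=3, col=0) -> (row=3, col=1)
  < (left): (row=3, col=1) -> (row=3, col=0)
Final: (row=3, col=0)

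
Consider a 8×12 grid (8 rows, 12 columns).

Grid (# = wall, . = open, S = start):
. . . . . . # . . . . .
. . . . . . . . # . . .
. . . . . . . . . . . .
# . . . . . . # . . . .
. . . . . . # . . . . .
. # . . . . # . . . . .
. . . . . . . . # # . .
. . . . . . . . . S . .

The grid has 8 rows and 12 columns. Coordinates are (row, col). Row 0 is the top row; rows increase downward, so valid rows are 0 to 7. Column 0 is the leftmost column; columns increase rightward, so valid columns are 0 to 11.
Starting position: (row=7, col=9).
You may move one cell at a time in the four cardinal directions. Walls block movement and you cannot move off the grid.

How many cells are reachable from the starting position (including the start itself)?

BFS flood-fill from (row=7, col=9):
  Distance 0: (row=7, col=9)
  Distance 1: (row=7, col=8), (row=7, col=10)
  Distance 2: (row=6, col=10), (row=7, col=7), (row=7, col=11)
  Distance 3: (row=5, col=10), (row=6, col=7), (row=6, col=11), (row=7, col=6)
  Distance 4: (row=4, col=10), (row=5, col=7), (row=5, col=9), (row=5, col=11), (row=6, col=6), (row=7, col=5)
  Distance 5: (row=3, col=10), (row=4, col=7), (row=4, col=9), (row=4, col=11), (row=5, col=8), (row=6, col=5), (row=7, col=4)
  Distance 6: (row=2, col=10), (row=3, col=9), (row=3, col=11), (row=4, col=8), (row=5, col=5), (row=6, col=4), (row=7, col=3)
  Distance 7: (row=1, col=10), (row=2, col=9), (row=2, col=11), (row=3, col=8), (row=4, col=5), (row=5, col=4), (row=6, col=3), (row=7, col=2)
  Distance 8: (row=0, col=10), (row=1, col=9), (row=1, col=11), (row=2, col=8), (row=3, col=5), (row=4, col=4), (row=5, col=3), (row=6, col=2), (row=7, col=1)
  Distance 9: (row=0, col=9), (row=0, col=11), (row=2, col=5), (row=2, col=7), (row=3, col=4), (row=3, col=6), (row=4, col=3), (row=5, col=2), (row=6, col=1), (row=7, col=0)
  Distance 10: (row=0, col=8), (row=1, col=5), (row=1, col=7), (row=2, col=4), (row=2, col=6), (row=3, col=3), (row=4, col=2), (row=6, col=0)
  Distance 11: (row=0, col=5), (row=0, col=7), (row=1, col=4), (row=1, col=6), (row=2, col=3), (row=3, col=2), (row=4, col=1), (row=5, col=0)
  Distance 12: (row=0, col=4), (row=1, col=3), (row=2, col=2), (row=3, col=1), (row=4, col=0)
  Distance 13: (row=0, col=3), (row=1, col=2), (row=2, col=1)
  Distance 14: (row=0, col=2), (row=1, col=1), (row=2, col=0)
  Distance 15: (row=0, col=1), (row=1, col=0)
  Distance 16: (row=0, col=0)
Total reachable: 87 (grid has 87 open cells total)

Answer: Reachable cells: 87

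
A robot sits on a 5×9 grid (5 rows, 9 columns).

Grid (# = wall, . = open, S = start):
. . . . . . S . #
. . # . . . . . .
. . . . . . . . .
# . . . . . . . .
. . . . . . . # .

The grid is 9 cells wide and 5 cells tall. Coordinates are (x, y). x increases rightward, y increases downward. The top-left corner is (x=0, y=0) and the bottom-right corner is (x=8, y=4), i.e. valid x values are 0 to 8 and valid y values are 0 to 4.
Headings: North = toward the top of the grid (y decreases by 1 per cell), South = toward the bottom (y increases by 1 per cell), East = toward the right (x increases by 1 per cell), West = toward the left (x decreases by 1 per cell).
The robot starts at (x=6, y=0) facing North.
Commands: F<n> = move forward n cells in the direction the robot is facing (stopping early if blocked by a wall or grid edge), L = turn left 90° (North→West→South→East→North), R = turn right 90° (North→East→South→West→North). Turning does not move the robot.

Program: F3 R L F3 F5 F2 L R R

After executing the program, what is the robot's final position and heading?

Start: (x=6, y=0), facing North
  F3: move forward 0/3 (blocked), now at (x=6, y=0)
  R: turn right, now facing East
  L: turn left, now facing North
  F3: move forward 0/3 (blocked), now at (x=6, y=0)
  F5: move forward 0/5 (blocked), now at (x=6, y=0)
  F2: move forward 0/2 (blocked), now at (x=6, y=0)
  L: turn left, now facing West
  R: turn right, now facing North
  R: turn right, now facing East
Final: (x=6, y=0), facing East

Answer: Final position: (x=6, y=0), facing East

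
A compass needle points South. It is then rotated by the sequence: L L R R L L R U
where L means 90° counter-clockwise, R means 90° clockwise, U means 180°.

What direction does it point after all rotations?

Answer: Final heading: West

Derivation:
Start: South
  L (left (90° counter-clockwise)) -> East
  L (left (90° counter-clockwise)) -> North
  R (right (90° clockwise)) -> East
  R (right (90° clockwise)) -> South
  L (left (90° counter-clockwise)) -> East
  L (left (90° counter-clockwise)) -> North
  R (right (90° clockwise)) -> East
  U (U-turn (180°)) -> West
Final: West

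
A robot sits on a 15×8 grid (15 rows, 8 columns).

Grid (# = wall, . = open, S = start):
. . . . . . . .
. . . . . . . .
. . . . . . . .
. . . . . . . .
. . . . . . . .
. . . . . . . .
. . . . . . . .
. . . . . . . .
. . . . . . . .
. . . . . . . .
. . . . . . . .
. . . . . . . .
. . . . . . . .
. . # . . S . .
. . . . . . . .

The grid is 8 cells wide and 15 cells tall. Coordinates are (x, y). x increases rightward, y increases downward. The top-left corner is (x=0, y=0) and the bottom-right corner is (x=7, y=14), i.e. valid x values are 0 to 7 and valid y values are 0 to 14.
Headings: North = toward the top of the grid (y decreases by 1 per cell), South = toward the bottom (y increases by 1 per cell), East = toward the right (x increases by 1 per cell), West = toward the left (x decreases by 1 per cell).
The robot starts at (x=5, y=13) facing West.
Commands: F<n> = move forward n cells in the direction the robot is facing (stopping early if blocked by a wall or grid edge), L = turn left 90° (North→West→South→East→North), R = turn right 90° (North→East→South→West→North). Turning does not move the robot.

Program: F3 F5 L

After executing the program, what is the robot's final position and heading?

Start: (x=5, y=13), facing West
  F3: move forward 2/3 (blocked), now at (x=3, y=13)
  F5: move forward 0/5 (blocked), now at (x=3, y=13)
  L: turn left, now facing South
Final: (x=3, y=13), facing South

Answer: Final position: (x=3, y=13), facing South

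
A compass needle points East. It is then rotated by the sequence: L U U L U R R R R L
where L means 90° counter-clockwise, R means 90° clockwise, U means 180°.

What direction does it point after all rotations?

Start: East
  L (left (90° counter-clockwise)) -> North
  U (U-turn (180°)) -> South
  U (U-turn (180°)) -> North
  L (left (90° counter-clockwise)) -> West
  U (U-turn (180°)) -> East
  R (right (90° clockwise)) -> South
  R (right (90° clockwise)) -> West
  R (right (90° clockwise)) -> North
  R (right (90° clockwise)) -> East
  L (left (90° counter-clockwise)) -> North
Final: North

Answer: Final heading: North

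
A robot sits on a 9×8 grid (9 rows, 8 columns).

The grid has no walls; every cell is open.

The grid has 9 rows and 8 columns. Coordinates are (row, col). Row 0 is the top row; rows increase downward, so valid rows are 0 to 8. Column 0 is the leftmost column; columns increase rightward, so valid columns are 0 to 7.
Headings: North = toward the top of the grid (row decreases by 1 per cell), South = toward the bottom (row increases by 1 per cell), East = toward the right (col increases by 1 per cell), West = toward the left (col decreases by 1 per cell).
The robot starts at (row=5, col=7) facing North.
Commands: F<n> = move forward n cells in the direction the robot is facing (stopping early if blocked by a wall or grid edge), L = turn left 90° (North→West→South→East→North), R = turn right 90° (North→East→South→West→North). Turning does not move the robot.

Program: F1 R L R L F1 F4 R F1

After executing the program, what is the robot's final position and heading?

Start: (row=5, col=7), facing North
  F1: move forward 1, now at (row=4, col=7)
  R: turn right, now facing East
  L: turn left, now facing North
  R: turn right, now facing East
  L: turn left, now facing North
  F1: move forward 1, now at (row=3, col=7)
  F4: move forward 3/4 (blocked), now at (row=0, col=7)
  R: turn right, now facing East
  F1: move forward 0/1 (blocked), now at (row=0, col=7)
Final: (row=0, col=7), facing East

Answer: Final position: (row=0, col=7), facing East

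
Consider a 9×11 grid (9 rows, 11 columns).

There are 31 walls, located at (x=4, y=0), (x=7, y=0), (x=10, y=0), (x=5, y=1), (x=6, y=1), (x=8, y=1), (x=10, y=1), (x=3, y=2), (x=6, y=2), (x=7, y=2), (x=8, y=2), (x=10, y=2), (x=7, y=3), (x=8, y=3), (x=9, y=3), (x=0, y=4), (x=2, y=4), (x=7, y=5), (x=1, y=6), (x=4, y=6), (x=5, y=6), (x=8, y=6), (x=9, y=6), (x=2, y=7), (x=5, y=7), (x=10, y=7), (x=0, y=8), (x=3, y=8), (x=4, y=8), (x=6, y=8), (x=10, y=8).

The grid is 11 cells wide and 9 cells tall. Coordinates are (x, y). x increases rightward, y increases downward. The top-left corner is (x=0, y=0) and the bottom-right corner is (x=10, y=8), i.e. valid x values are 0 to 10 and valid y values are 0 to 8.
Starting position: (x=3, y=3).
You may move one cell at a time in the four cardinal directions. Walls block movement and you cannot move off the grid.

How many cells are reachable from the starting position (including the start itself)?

Answer: Reachable cells: 60

Derivation:
BFS flood-fill from (x=3, y=3):
  Distance 0: (x=3, y=3)
  Distance 1: (x=2, y=3), (x=4, y=3), (x=3, y=4)
  Distance 2: (x=2, y=2), (x=4, y=2), (x=1, y=3), (x=5, y=3), (x=4, y=4), (x=3, y=5)
  Distance 3: (x=2, y=1), (x=4, y=1), (x=1, y=2), (x=5, y=2), (x=0, y=3), (x=6, y=3), (x=1, y=4), (x=5, y=4), (x=2, y=5), (x=4, y=5), (x=3, y=6)
  Distance 4: (x=2, y=0), (x=1, y=1), (x=3, y=1), (x=0, y=2), (x=6, y=4), (x=1, y=5), (x=5, y=5), (x=2, y=6), (x=3, y=7)
  Distance 5: (x=1, y=0), (x=3, y=0), (x=0, y=1), (x=7, y=4), (x=0, y=5), (x=6, y=5), (x=4, y=7)
  Distance 6: (x=0, y=0), (x=8, y=4), (x=0, y=6), (x=6, y=6)
  Distance 7: (x=9, y=4), (x=8, y=5), (x=7, y=6), (x=0, y=7), (x=6, y=7)
  Distance 8: (x=10, y=4), (x=9, y=5), (x=1, y=7), (x=7, y=7)
  Distance 9: (x=10, y=3), (x=10, y=5), (x=8, y=7), (x=1, y=8), (x=7, y=8)
  Distance 10: (x=10, y=6), (x=9, y=7), (x=2, y=8), (x=8, y=8)
  Distance 11: (x=9, y=8)
Total reachable: 60 (grid has 68 open cells total)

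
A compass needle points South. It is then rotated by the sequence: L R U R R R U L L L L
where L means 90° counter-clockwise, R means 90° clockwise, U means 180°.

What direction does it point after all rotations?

Start: South
  L (left (90° counter-clockwise)) -> East
  R (right (90° clockwise)) -> South
  U (U-turn (180°)) -> North
  R (right (90° clockwise)) -> East
  R (right (90° clockwise)) -> South
  R (right (90° clockwise)) -> West
  U (U-turn (180°)) -> East
  L (left (90° counter-clockwise)) -> North
  L (left (90° counter-clockwise)) -> West
  L (left (90° counter-clockwise)) -> South
  L (left (90° counter-clockwise)) -> East
Final: East

Answer: Final heading: East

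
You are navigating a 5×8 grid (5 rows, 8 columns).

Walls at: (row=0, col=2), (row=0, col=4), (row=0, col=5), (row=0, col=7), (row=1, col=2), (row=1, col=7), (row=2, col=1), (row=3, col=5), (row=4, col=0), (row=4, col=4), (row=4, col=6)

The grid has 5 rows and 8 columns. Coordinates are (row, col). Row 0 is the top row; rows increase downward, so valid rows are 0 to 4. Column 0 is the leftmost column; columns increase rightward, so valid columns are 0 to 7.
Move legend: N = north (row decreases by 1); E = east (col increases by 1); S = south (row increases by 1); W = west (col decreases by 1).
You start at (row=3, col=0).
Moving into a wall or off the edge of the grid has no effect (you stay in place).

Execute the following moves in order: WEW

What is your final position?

Answer: Final position: (row=3, col=0)

Derivation:
Start: (row=3, col=0)
  W (west): blocked, stay at (row=3, col=0)
  E (east): (row=3, col=0) -> (row=3, col=1)
  W (west): (row=3, col=1) -> (row=3, col=0)
Final: (row=3, col=0)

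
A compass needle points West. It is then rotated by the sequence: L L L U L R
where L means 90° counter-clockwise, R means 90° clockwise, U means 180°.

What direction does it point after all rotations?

Answer: Final heading: South

Derivation:
Start: West
  L (left (90° counter-clockwise)) -> South
  L (left (90° counter-clockwise)) -> East
  L (left (90° counter-clockwise)) -> North
  U (U-turn (180°)) -> South
  L (left (90° counter-clockwise)) -> East
  R (right (90° clockwise)) -> South
Final: South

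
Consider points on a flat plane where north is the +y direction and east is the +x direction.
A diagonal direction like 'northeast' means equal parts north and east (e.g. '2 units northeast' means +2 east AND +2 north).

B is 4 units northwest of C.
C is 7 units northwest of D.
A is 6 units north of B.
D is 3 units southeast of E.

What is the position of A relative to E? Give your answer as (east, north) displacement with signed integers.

Answer: A is at (east=-8, north=14) relative to E.

Derivation:
Place E at the origin (east=0, north=0).
  D is 3 units southeast of E: delta (east=+3, north=-3); D at (east=3, north=-3).
  C is 7 units northwest of D: delta (east=-7, north=+7); C at (east=-4, north=4).
  B is 4 units northwest of C: delta (east=-4, north=+4); B at (east=-8, north=8).
  A is 6 units north of B: delta (east=+0, north=+6); A at (east=-8, north=14).
Therefore A relative to E: (east=-8, north=14).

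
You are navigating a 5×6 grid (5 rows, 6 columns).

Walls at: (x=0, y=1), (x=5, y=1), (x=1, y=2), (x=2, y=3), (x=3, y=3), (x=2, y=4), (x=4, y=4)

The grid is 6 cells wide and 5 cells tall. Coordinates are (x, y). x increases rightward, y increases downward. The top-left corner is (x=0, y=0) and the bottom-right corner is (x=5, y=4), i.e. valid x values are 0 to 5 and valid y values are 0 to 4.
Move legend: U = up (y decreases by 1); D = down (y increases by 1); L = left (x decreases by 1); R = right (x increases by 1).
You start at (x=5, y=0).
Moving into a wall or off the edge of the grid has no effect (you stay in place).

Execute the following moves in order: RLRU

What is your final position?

Start: (x=5, y=0)
  R (right): blocked, stay at (x=5, y=0)
  L (left): (x=5, y=0) -> (x=4, y=0)
  R (right): (x=4, y=0) -> (x=5, y=0)
  U (up): blocked, stay at (x=5, y=0)
Final: (x=5, y=0)

Answer: Final position: (x=5, y=0)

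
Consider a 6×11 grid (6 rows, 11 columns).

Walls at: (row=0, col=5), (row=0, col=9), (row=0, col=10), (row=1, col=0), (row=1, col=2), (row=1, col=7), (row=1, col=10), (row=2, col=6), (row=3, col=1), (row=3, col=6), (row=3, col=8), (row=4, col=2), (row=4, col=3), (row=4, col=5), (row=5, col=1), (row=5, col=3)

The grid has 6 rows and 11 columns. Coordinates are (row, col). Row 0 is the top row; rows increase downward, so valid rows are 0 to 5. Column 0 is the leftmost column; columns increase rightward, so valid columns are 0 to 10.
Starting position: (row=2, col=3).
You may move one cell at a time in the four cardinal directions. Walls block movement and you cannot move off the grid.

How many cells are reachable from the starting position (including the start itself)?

Answer: Reachable cells: 49

Derivation:
BFS flood-fill from (row=2, col=3):
  Distance 0: (row=2, col=3)
  Distance 1: (row=1, col=3), (row=2, col=2), (row=2, col=4), (row=3, col=3)
  Distance 2: (row=0, col=3), (row=1, col=4), (row=2, col=1), (row=2, col=5), (row=3, col=2), (row=3, col=4)
  Distance 3: (row=0, col=2), (row=0, col=4), (row=1, col=1), (row=1, col=5), (row=2, col=0), (row=3, col=5), (row=4, col=4)
  Distance 4: (row=0, col=1), (row=1, col=6), (row=3, col=0), (row=5, col=4)
  Distance 5: (row=0, col=0), (row=0, col=6), (row=4, col=0), (row=5, col=5)
  Distance 6: (row=0, col=7), (row=4, col=1), (row=5, col=0), (row=5, col=6)
  Distance 7: (row=0, col=8), (row=4, col=6), (row=5, col=7)
  Distance 8: (row=1, col=8), (row=4, col=7), (row=5, col=8)
  Distance 9: (row=1, col=9), (row=2, col=8), (row=3, col=7), (row=4, col=8), (row=5, col=9)
  Distance 10: (row=2, col=7), (row=2, col=9), (row=4, col=9), (row=5, col=10)
  Distance 11: (row=2, col=10), (row=3, col=9), (row=4, col=10)
  Distance 12: (row=3, col=10)
Total reachable: 49 (grid has 50 open cells total)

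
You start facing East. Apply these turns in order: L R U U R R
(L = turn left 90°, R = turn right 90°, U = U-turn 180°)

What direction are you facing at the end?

Start: East
  L (left (90° counter-clockwise)) -> North
  R (right (90° clockwise)) -> East
  U (U-turn (180°)) -> West
  U (U-turn (180°)) -> East
  R (right (90° clockwise)) -> South
  R (right (90° clockwise)) -> West
Final: West

Answer: Final heading: West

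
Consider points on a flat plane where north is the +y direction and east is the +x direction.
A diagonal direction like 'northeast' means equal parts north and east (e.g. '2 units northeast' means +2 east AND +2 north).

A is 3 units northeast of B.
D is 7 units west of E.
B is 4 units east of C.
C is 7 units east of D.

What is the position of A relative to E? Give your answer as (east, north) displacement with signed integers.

Place E at the origin (east=0, north=0).
  D is 7 units west of E: delta (east=-7, north=+0); D at (east=-7, north=0).
  C is 7 units east of D: delta (east=+7, north=+0); C at (east=0, north=0).
  B is 4 units east of C: delta (east=+4, north=+0); B at (east=4, north=0).
  A is 3 units northeast of B: delta (east=+3, north=+3); A at (east=7, north=3).
Therefore A relative to E: (east=7, north=3).

Answer: A is at (east=7, north=3) relative to E.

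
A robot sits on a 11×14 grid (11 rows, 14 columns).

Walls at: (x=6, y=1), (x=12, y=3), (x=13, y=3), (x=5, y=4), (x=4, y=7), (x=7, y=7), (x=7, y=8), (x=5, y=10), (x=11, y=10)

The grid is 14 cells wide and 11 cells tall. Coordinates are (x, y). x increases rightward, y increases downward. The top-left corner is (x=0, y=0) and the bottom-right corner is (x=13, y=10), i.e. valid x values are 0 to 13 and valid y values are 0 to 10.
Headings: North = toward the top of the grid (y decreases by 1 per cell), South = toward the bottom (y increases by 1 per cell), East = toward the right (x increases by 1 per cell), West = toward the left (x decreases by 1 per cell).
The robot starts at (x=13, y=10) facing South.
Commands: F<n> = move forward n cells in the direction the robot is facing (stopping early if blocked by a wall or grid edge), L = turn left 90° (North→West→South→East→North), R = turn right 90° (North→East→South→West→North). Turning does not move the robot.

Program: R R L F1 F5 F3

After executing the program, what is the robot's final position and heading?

Start: (x=13, y=10), facing South
  R: turn right, now facing West
  R: turn right, now facing North
  L: turn left, now facing West
  F1: move forward 1, now at (x=12, y=10)
  F5: move forward 0/5 (blocked), now at (x=12, y=10)
  F3: move forward 0/3 (blocked), now at (x=12, y=10)
Final: (x=12, y=10), facing West

Answer: Final position: (x=12, y=10), facing West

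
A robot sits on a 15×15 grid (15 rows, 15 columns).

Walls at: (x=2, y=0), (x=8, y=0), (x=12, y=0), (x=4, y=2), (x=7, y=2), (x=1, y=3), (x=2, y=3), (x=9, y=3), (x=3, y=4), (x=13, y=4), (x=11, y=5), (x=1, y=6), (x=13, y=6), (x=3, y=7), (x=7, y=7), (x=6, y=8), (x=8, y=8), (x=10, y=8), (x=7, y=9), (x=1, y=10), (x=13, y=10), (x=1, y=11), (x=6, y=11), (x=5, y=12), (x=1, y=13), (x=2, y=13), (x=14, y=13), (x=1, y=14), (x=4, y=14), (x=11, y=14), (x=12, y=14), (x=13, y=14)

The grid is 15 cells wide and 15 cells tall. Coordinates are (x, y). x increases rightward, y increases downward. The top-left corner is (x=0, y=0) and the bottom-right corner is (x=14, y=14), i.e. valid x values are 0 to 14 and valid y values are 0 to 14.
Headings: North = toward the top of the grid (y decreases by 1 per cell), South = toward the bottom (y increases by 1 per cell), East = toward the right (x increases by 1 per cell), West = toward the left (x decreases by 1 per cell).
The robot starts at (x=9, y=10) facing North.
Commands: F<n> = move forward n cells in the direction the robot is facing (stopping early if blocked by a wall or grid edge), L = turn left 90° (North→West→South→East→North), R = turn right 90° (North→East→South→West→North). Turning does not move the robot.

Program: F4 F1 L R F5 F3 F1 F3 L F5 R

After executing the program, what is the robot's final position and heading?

Start: (x=9, y=10), facing North
  F4: move forward 4, now at (x=9, y=6)
  F1: move forward 1, now at (x=9, y=5)
  L: turn left, now facing West
  R: turn right, now facing North
  F5: move forward 1/5 (blocked), now at (x=9, y=4)
  F3: move forward 0/3 (blocked), now at (x=9, y=4)
  F1: move forward 0/1 (blocked), now at (x=9, y=4)
  F3: move forward 0/3 (blocked), now at (x=9, y=4)
  L: turn left, now facing West
  F5: move forward 5, now at (x=4, y=4)
  R: turn right, now facing North
Final: (x=4, y=4), facing North

Answer: Final position: (x=4, y=4), facing North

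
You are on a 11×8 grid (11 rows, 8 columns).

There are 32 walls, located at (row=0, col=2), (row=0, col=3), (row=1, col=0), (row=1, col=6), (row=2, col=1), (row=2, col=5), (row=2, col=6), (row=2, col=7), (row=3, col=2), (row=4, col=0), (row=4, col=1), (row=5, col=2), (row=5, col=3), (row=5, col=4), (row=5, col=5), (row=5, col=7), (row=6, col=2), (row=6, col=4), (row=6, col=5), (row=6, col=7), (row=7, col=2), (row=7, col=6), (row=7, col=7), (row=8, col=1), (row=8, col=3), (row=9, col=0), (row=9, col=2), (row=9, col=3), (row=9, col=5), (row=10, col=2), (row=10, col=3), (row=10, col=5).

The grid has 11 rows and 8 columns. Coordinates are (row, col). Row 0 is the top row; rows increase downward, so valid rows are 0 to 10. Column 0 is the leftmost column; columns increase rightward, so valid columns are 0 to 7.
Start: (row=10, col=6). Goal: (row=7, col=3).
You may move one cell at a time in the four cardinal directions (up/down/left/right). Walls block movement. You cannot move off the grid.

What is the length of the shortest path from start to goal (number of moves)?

Answer: Shortest path length: 6

Derivation:
BFS from (row=10, col=6) until reaching (row=7, col=3):
  Distance 0: (row=10, col=6)
  Distance 1: (row=9, col=6), (row=10, col=7)
  Distance 2: (row=8, col=6), (row=9, col=7)
  Distance 3: (row=8, col=5), (row=8, col=7)
  Distance 4: (row=7, col=5), (row=8, col=4)
  Distance 5: (row=7, col=4), (row=9, col=4)
  Distance 6: (row=7, col=3), (row=10, col=4)  <- goal reached here
One shortest path (6 moves): (row=10, col=6) -> (row=9, col=6) -> (row=8, col=6) -> (row=8, col=5) -> (row=8, col=4) -> (row=7, col=4) -> (row=7, col=3)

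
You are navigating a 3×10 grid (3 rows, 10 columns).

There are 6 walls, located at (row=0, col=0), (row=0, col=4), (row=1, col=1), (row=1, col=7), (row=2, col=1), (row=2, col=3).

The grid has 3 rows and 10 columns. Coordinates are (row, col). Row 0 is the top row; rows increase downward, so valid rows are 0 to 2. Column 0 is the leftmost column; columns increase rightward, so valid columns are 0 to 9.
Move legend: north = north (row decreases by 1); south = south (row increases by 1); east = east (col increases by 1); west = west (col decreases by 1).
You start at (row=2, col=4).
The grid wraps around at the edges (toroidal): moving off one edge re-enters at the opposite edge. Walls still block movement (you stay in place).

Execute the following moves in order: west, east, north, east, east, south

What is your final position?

Start: (row=2, col=4)
  west (west): blocked, stay at (row=2, col=4)
  east (east): (row=2, col=4) -> (row=2, col=5)
  north (north): (row=2, col=5) -> (row=1, col=5)
  east (east): (row=1, col=5) -> (row=1, col=6)
  east (east): blocked, stay at (row=1, col=6)
  south (south): (row=1, col=6) -> (row=2, col=6)
Final: (row=2, col=6)

Answer: Final position: (row=2, col=6)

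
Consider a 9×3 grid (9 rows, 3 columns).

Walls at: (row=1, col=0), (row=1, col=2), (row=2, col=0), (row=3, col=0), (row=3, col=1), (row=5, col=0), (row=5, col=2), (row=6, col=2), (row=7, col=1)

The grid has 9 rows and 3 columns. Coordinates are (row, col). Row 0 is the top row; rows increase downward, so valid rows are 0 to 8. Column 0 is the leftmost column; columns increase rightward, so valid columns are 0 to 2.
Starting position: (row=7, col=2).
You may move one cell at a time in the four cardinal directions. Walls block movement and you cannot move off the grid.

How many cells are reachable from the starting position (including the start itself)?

Answer: Reachable cells: 18

Derivation:
BFS flood-fill from (row=7, col=2):
  Distance 0: (row=7, col=2)
  Distance 1: (row=8, col=2)
  Distance 2: (row=8, col=1)
  Distance 3: (row=8, col=0)
  Distance 4: (row=7, col=0)
  Distance 5: (row=6, col=0)
  Distance 6: (row=6, col=1)
  Distance 7: (row=5, col=1)
  Distance 8: (row=4, col=1)
  Distance 9: (row=4, col=0), (row=4, col=2)
  Distance 10: (row=3, col=2)
  Distance 11: (row=2, col=2)
  Distance 12: (row=2, col=1)
  Distance 13: (row=1, col=1)
  Distance 14: (row=0, col=1)
  Distance 15: (row=0, col=0), (row=0, col=2)
Total reachable: 18 (grid has 18 open cells total)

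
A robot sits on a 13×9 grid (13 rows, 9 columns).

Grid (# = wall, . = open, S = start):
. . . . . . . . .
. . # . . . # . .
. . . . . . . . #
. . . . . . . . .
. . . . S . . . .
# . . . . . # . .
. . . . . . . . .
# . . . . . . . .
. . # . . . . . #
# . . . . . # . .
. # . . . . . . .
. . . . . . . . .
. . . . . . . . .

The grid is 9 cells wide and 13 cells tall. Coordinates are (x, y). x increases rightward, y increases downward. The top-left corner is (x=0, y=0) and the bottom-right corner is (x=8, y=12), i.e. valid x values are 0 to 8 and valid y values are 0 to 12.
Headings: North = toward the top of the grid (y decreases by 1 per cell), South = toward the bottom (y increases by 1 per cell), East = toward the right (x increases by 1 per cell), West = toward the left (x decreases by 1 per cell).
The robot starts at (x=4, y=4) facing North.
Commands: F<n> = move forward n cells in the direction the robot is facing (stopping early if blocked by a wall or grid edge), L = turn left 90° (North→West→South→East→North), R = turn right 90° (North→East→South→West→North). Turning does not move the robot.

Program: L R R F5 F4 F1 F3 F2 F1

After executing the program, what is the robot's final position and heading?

Answer: Final position: (x=8, y=4), facing East

Derivation:
Start: (x=4, y=4), facing North
  L: turn left, now facing West
  R: turn right, now facing North
  R: turn right, now facing East
  F5: move forward 4/5 (blocked), now at (x=8, y=4)
  F4: move forward 0/4 (blocked), now at (x=8, y=4)
  F1: move forward 0/1 (blocked), now at (x=8, y=4)
  F3: move forward 0/3 (blocked), now at (x=8, y=4)
  F2: move forward 0/2 (blocked), now at (x=8, y=4)
  F1: move forward 0/1 (blocked), now at (x=8, y=4)
Final: (x=8, y=4), facing East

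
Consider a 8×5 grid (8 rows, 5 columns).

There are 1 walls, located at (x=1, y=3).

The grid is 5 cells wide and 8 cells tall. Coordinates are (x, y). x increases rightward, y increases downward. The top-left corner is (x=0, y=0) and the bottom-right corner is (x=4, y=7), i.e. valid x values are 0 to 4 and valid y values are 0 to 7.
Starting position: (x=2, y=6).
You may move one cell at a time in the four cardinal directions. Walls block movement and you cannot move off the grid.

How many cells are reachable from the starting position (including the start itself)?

BFS flood-fill from (x=2, y=6):
  Distance 0: (x=2, y=6)
  Distance 1: (x=2, y=5), (x=1, y=6), (x=3, y=6), (x=2, y=7)
  Distance 2: (x=2, y=4), (x=1, y=5), (x=3, y=5), (x=0, y=6), (x=4, y=6), (x=1, y=7), (x=3, y=7)
  Distance 3: (x=2, y=3), (x=1, y=4), (x=3, y=4), (x=0, y=5), (x=4, y=5), (x=0, y=7), (x=4, y=7)
  Distance 4: (x=2, y=2), (x=3, y=3), (x=0, y=4), (x=4, y=4)
  Distance 5: (x=2, y=1), (x=1, y=2), (x=3, y=2), (x=0, y=3), (x=4, y=3)
  Distance 6: (x=2, y=0), (x=1, y=1), (x=3, y=1), (x=0, y=2), (x=4, y=2)
  Distance 7: (x=1, y=0), (x=3, y=0), (x=0, y=1), (x=4, y=1)
  Distance 8: (x=0, y=0), (x=4, y=0)
Total reachable: 39 (grid has 39 open cells total)

Answer: Reachable cells: 39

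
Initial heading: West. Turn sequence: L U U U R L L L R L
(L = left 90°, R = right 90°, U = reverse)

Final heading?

Answer: Final heading: South

Derivation:
Start: West
  L (left (90° counter-clockwise)) -> South
  U (U-turn (180°)) -> North
  U (U-turn (180°)) -> South
  U (U-turn (180°)) -> North
  R (right (90° clockwise)) -> East
  L (left (90° counter-clockwise)) -> North
  L (left (90° counter-clockwise)) -> West
  L (left (90° counter-clockwise)) -> South
  R (right (90° clockwise)) -> West
  L (left (90° counter-clockwise)) -> South
Final: South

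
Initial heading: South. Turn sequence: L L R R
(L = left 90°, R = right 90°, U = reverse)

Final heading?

Answer: Final heading: South

Derivation:
Start: South
  L (left (90° counter-clockwise)) -> East
  L (left (90° counter-clockwise)) -> North
  R (right (90° clockwise)) -> East
  R (right (90° clockwise)) -> South
Final: South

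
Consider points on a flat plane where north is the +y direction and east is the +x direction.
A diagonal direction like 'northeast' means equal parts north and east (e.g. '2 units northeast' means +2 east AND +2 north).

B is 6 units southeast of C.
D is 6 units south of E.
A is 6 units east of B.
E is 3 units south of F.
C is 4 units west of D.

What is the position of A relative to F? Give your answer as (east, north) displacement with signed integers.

Answer: A is at (east=8, north=-15) relative to F.

Derivation:
Place F at the origin (east=0, north=0).
  E is 3 units south of F: delta (east=+0, north=-3); E at (east=0, north=-3).
  D is 6 units south of E: delta (east=+0, north=-6); D at (east=0, north=-9).
  C is 4 units west of D: delta (east=-4, north=+0); C at (east=-4, north=-9).
  B is 6 units southeast of C: delta (east=+6, north=-6); B at (east=2, north=-15).
  A is 6 units east of B: delta (east=+6, north=+0); A at (east=8, north=-15).
Therefore A relative to F: (east=8, north=-15).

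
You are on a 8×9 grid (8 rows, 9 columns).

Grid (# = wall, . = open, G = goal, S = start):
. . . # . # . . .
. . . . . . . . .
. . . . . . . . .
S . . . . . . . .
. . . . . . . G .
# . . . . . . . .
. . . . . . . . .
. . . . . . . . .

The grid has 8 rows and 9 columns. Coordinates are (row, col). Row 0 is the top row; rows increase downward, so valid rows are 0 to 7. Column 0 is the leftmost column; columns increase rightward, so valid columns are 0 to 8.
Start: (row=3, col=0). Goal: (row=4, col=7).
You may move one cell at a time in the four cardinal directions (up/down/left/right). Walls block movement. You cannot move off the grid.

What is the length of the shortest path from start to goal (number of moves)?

BFS from (row=3, col=0) until reaching (row=4, col=7):
  Distance 0: (row=3, col=0)
  Distance 1: (row=2, col=0), (row=3, col=1), (row=4, col=0)
  Distance 2: (row=1, col=0), (row=2, col=1), (row=3, col=2), (row=4, col=1)
  Distance 3: (row=0, col=0), (row=1, col=1), (row=2, col=2), (row=3, col=3), (row=4, col=2), (row=5, col=1)
  Distance 4: (row=0, col=1), (row=1, col=2), (row=2, col=3), (row=3, col=4), (row=4, col=3), (row=5, col=2), (row=6, col=1)
  Distance 5: (row=0, col=2), (row=1, col=3), (row=2, col=4), (row=3, col=5), (row=4, col=4), (row=5, col=3), (row=6, col=0), (row=6, col=2), (row=7, col=1)
  Distance 6: (row=1, col=4), (row=2, col=5), (row=3, col=6), (row=4, col=5), (row=5, col=4), (row=6, col=3), (row=7, col=0), (row=7, col=2)
  Distance 7: (row=0, col=4), (row=1, col=5), (row=2, col=6), (row=3, col=7), (row=4, col=6), (row=5, col=5), (row=6, col=4), (row=7, col=3)
  Distance 8: (row=1, col=6), (row=2, col=7), (row=3, col=8), (row=4, col=7), (row=5, col=6), (row=6, col=5), (row=7, col=4)  <- goal reached here
One shortest path (8 moves): (row=3, col=0) -> (row=3, col=1) -> (row=3, col=2) -> (row=3, col=3) -> (row=3, col=4) -> (row=3, col=5) -> (row=3, col=6) -> (row=3, col=7) -> (row=4, col=7)

Answer: Shortest path length: 8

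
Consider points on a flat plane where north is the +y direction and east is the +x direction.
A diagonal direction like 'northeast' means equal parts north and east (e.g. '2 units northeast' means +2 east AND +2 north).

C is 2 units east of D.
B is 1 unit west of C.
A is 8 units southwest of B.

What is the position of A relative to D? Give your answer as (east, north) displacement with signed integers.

Place D at the origin (east=0, north=0).
  C is 2 units east of D: delta (east=+2, north=+0); C at (east=2, north=0).
  B is 1 unit west of C: delta (east=-1, north=+0); B at (east=1, north=0).
  A is 8 units southwest of B: delta (east=-8, north=-8); A at (east=-7, north=-8).
Therefore A relative to D: (east=-7, north=-8).

Answer: A is at (east=-7, north=-8) relative to D.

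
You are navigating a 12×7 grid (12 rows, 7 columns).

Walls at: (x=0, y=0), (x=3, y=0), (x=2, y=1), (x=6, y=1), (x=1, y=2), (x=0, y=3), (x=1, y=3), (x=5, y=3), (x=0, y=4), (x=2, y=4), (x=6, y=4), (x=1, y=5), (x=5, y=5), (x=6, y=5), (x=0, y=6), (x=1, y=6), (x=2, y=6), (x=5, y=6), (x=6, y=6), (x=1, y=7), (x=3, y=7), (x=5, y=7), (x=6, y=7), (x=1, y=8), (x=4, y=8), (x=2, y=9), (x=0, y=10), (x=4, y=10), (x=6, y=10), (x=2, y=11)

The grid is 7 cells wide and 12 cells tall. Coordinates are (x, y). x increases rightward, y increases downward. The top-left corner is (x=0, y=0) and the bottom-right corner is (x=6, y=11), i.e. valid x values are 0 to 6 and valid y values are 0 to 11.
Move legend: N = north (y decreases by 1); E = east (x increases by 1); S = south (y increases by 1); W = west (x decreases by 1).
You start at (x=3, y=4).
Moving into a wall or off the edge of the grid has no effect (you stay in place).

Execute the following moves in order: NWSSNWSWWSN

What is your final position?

Start: (x=3, y=4)
  N (north): (x=3, y=4) -> (x=3, y=3)
  W (west): (x=3, y=3) -> (x=2, y=3)
  S (south): blocked, stay at (x=2, y=3)
  S (south): blocked, stay at (x=2, y=3)
  N (north): (x=2, y=3) -> (x=2, y=2)
  W (west): blocked, stay at (x=2, y=2)
  S (south): (x=2, y=2) -> (x=2, y=3)
  W (west): blocked, stay at (x=2, y=3)
  W (west): blocked, stay at (x=2, y=3)
  S (south): blocked, stay at (x=2, y=3)
  N (north): (x=2, y=3) -> (x=2, y=2)
Final: (x=2, y=2)

Answer: Final position: (x=2, y=2)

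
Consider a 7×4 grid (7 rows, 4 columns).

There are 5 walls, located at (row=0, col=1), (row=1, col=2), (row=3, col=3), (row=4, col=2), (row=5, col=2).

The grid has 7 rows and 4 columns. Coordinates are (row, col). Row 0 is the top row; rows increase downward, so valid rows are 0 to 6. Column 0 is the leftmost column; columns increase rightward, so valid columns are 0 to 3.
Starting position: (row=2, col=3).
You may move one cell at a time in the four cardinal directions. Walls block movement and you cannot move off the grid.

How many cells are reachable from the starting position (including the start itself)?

BFS flood-fill from (row=2, col=3):
  Distance 0: (row=2, col=3)
  Distance 1: (row=1, col=3), (row=2, col=2)
  Distance 2: (row=0, col=3), (row=2, col=1), (row=3, col=2)
  Distance 3: (row=0, col=2), (row=1, col=1), (row=2, col=0), (row=3, col=1)
  Distance 4: (row=1, col=0), (row=3, col=0), (row=4, col=1)
  Distance 5: (row=0, col=0), (row=4, col=0), (row=5, col=1)
  Distance 6: (row=5, col=0), (row=6, col=1)
  Distance 7: (row=6, col=0), (row=6, col=2)
  Distance 8: (row=6, col=3)
  Distance 9: (row=5, col=3)
  Distance 10: (row=4, col=3)
Total reachable: 23 (grid has 23 open cells total)

Answer: Reachable cells: 23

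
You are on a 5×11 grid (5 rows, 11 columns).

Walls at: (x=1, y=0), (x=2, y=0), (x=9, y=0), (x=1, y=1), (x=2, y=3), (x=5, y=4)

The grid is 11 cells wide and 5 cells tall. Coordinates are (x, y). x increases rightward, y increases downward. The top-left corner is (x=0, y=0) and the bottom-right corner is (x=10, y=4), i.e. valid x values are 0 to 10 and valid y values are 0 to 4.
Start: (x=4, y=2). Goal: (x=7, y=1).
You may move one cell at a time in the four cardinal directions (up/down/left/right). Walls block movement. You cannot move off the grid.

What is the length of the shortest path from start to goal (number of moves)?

BFS from (x=4, y=2) until reaching (x=7, y=1):
  Distance 0: (x=4, y=2)
  Distance 1: (x=4, y=1), (x=3, y=2), (x=5, y=2), (x=4, y=3)
  Distance 2: (x=4, y=0), (x=3, y=1), (x=5, y=1), (x=2, y=2), (x=6, y=2), (x=3, y=3), (x=5, y=3), (x=4, y=4)
  Distance 3: (x=3, y=0), (x=5, y=0), (x=2, y=1), (x=6, y=1), (x=1, y=2), (x=7, y=2), (x=6, y=3), (x=3, y=4)
  Distance 4: (x=6, y=0), (x=7, y=1), (x=0, y=2), (x=8, y=2), (x=1, y=3), (x=7, y=3), (x=2, y=4), (x=6, y=4)  <- goal reached here
One shortest path (4 moves): (x=4, y=2) -> (x=5, y=2) -> (x=6, y=2) -> (x=7, y=2) -> (x=7, y=1)

Answer: Shortest path length: 4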